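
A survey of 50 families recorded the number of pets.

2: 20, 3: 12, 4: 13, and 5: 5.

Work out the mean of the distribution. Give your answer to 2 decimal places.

3.06

Values: 2, 3, 4, 5
Σfx = 20×2 + 12×3 + 13×4 + 5×5 = 153
n = Σf = 50
Mean = 153 / 50 = 3.0600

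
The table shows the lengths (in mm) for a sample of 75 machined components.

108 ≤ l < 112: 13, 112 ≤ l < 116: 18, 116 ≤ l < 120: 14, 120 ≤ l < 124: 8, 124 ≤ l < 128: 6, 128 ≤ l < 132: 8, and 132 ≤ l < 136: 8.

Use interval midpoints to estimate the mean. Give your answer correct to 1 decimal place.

Midpoints: 110, 114, 118, 122, 126, 130, 134
Σfm = 13×110 + 18×114 + 14×118 + 8×122 + 6×126 + 8×130 + 8×134 = 8978
n = Σf = 75
Mean = 8978 / 75 = 119.7067

119.7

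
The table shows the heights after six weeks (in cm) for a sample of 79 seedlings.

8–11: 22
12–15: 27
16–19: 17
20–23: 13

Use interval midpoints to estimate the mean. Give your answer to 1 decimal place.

14.6

Midpoints: 9.5, 13.5, 17.5, 21.5
Σfm = 22×9.5 + 27×13.5 + 17×17.5 + 13×21.5 = 1150.5
n = Σf = 79
Mean = 1150.5 / 79 = 14.5633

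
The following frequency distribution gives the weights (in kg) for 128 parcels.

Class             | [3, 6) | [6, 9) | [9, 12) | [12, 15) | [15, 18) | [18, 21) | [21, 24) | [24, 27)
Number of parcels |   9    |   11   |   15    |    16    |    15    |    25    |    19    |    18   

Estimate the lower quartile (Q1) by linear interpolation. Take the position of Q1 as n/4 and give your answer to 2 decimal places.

Cumulative frequencies: 9, 20, 35, 51, 66, 91, 110, 128
n = 128; position = n/4 = 32.
This falls in the class [9, 12): L = 9, F = 20, f = 15, h = 3.
Lower quartile ≈ 9 + ((32 − 20) / 15) × 3 = 11.4000

11.40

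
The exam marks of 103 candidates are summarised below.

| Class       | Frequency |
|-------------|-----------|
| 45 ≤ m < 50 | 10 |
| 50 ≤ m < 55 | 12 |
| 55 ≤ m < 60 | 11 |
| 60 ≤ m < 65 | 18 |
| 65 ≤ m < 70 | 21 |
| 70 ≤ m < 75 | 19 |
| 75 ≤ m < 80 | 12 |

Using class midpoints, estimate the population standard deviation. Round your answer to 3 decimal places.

9.154

Midpoints: 47.5, 52.5, 57.5, 62.5, 67.5, 72.5, 77.5
n = 103, Σfm = 6587.5, mean = 63.9563
Σfm² = 429943.75
Σf(m − x̄)² = Σfm² − (Σfm)²/n = 429943.75 − 6587.5²/103 = 8631.5534
Population variance = 8631.5534 / 103 = 83.8015
Standard deviation = √83.8015 = 9.1543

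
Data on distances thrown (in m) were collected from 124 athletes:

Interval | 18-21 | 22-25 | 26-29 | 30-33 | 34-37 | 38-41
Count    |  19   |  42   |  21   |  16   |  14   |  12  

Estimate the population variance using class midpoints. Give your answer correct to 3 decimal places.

Midpoints: 19.5, 23.5, 27.5, 31.5, 35.5, 39.5
n = 124, Σfm = 3410, mean = 27.5000
Σfm² = 98543
Σf(m − x̄)² = Σfm² − (Σfm)²/n = 98543 − 3410²/124 = 4768.0000
Population variance = 4768.0000 / 124 = 38.4516

38.452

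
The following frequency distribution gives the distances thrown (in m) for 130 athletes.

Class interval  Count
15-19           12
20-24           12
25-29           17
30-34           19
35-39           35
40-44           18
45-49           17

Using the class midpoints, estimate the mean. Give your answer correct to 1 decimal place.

Midpoints: 17, 22, 27, 32, 37, 42, 47
Σfm = 12×17 + 12×22 + 17×27 + 19×32 + 35×37 + 18×42 + 17×47 = 4385
n = Σf = 130
Mean = 4385 / 130 = 33.7308

33.7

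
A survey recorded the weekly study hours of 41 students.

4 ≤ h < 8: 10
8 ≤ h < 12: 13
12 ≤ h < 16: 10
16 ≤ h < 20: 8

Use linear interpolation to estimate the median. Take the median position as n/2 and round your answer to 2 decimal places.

11.23

Cumulative frequencies: 10, 23, 33, 41
n = 41; position = n/2 = 20.5.
This falls in the class 8 ≤ h < 12: L = 8, F = 10, f = 13, h = 4.
Median ≈ 8 + ((20.5 − 10) / 13) × 4 = 11.2308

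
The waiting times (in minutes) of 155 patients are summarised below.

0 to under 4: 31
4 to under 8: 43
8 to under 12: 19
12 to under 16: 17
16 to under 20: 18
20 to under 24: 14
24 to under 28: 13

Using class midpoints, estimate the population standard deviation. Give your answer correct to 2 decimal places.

Midpoints: 2, 6, 10, 14, 18, 22, 26
n = 155, Σfm = 1718, mean = 11.0839
Σfm² = 28300
Σf(m − x̄)² = Σfm² − (Σfm)²/n = 28300 − 1718²/155 = 9257.9097
Population variance = 9257.9097 / 155 = 59.7284
Standard deviation = √59.7284 = 7.7284

7.73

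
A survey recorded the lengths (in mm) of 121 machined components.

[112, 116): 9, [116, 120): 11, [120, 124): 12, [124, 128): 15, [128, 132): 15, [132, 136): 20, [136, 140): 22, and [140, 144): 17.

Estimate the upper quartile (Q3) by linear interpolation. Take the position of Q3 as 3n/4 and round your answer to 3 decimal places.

Cumulative frequencies: 9, 20, 32, 47, 62, 82, 104, 121
n = 121; position = 3n/4 = 90.75.
This falls in the class [136, 140): L = 136, F = 82, f = 22, h = 4.
Upper quartile ≈ 136 + ((90.75 − 82) / 22) × 4 = 137.5909

137.591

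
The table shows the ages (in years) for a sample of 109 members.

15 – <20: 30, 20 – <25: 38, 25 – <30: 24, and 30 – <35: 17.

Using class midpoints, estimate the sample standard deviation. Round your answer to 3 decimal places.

5.155

Midpoints: 17.5, 22.5, 27.5, 32.5
n = 109, Σfm = 2592.5, mean = 23.7844
Σfm² = 64531.25
Σf(m − x̄)² = Σfm² − (Σfm)²/n = 64531.25 − 2592.5²/109 = 2870.1835
Sample variance = 2870.1835 / 108 = 26.5758
Standard deviation = √26.5758 = 5.1552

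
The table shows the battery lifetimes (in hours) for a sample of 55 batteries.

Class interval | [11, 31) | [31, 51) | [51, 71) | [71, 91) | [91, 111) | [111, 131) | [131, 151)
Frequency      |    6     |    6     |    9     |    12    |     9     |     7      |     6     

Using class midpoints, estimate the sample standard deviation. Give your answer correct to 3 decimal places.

36.304

Midpoints: 21, 41, 61, 81, 101, 121, 141
n = 55, Σfm = 4495, mean = 81.7273
Σfm² = 438535
Σf(m − x̄)² = Σfm² − (Σfm)²/n = 438535 − 4495²/55 = 71170.9091
Sample variance = 71170.9091 / 54 = 1317.9798
Standard deviation = √1317.9798 = 36.3040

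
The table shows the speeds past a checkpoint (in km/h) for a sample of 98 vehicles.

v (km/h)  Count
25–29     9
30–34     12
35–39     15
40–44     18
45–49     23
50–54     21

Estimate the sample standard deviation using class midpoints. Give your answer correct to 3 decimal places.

8.043

Midpoints: 27, 32, 37, 42, 47, 52
n = 98, Σfm = 4111, mean = 41.9490
Σfm² = 178727
Σf(m − x̄)² = Σfm² − (Σfm)²/n = 178727 − 4111²/98 = 6274.7449
Sample variance = 6274.7449 / 97 = 64.6881
Standard deviation = √64.6881 = 8.0429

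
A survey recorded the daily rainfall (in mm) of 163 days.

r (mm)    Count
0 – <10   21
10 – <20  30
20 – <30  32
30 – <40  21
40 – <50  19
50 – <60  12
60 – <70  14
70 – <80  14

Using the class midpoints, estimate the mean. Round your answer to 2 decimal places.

Midpoints: 5, 15, 25, 35, 45, 55, 65, 75
Σfm = 21×5 + 30×15 + 32×25 + 21×35 + 19×45 + 12×55 + 14×65 + 14×75 = 5565
n = Σf = 163
Mean = 5565 / 163 = 34.1411

34.14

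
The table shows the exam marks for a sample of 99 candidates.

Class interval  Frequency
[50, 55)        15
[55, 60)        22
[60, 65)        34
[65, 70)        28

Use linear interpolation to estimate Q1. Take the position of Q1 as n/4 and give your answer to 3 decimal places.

57.216

Cumulative frequencies: 15, 37, 71, 99
n = 99; position = n/4 = 24.75.
This falls in the class [55, 60): L = 55, F = 15, f = 22, h = 5.
Lower quartile ≈ 55 + ((24.75 − 15) / 22) × 5 = 57.2159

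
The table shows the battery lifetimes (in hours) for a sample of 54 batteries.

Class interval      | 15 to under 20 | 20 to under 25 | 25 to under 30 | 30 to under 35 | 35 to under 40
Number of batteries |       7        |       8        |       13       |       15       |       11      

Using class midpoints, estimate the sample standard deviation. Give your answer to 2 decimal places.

Midpoints: 17.5, 22.5, 27.5, 32.5, 37.5
n = 54, Σfm = 1560, mean = 28.8889
Σfm² = 47337.5
Σf(m − x̄)² = Σfm² − (Σfm)²/n = 47337.5 − 1560²/54 = 2270.8333
Sample variance = 2270.8333 / 53 = 42.8459
Standard deviation = √42.8459 = 6.5457

6.55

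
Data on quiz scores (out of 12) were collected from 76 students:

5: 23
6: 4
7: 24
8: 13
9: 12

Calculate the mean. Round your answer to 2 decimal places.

Values: 5, 6, 7, 8, 9
Σfx = 23×5 + 4×6 + 24×7 + 13×8 + 12×9 = 519
n = Σf = 76
Mean = 519 / 76 = 6.8289

6.83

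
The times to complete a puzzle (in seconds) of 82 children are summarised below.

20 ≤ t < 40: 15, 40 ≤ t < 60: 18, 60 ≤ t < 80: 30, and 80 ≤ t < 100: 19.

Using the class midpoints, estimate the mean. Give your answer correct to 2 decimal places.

Midpoints: 30, 50, 70, 90
Σfm = 15×30 + 18×50 + 30×70 + 19×90 = 5160
n = Σf = 82
Mean = 5160 / 82 = 62.9268

62.93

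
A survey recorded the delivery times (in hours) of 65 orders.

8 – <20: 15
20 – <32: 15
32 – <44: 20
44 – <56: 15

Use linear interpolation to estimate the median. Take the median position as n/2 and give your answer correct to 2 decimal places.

33.50

Cumulative frequencies: 15, 30, 50, 65
n = 65; position = n/2 = 32.5.
This falls in the class 32 – <44: L = 32, F = 30, f = 20, h = 12.
Median ≈ 32 + ((32.5 − 30) / 20) × 12 = 33.5000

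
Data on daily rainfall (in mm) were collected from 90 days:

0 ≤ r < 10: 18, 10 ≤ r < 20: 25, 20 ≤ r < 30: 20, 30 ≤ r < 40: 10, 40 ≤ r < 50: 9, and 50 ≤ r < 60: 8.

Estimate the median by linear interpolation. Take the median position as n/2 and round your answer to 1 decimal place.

Cumulative frequencies: 18, 43, 63, 73, 82, 90
n = 90; position = n/2 = 45.
This falls in the class 20 ≤ r < 30: L = 20, F = 43, f = 20, h = 10.
Median ≈ 20 + ((45 − 43) / 20) × 10 = 21.0000

21.0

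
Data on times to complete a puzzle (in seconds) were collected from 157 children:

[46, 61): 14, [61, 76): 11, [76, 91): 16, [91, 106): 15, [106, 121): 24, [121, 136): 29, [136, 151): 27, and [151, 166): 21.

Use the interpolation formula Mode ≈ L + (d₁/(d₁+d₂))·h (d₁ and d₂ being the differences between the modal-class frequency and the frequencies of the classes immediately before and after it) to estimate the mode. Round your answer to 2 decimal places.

Modal class: [121, 136) (highest frequency 29).
d₁ = 29 − 24 = 5, d₂ = 29 − 27 = 2
Mode ≈ 121 + (5/(5+2)) × 15 = 121 + 10.7143 = 131.7143

131.71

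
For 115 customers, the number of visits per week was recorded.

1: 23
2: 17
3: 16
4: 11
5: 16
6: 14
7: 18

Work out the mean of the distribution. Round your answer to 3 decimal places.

3.817

Values: 1, 2, 3, 4, 5, 6, 7
Σfx = 23×1 + 17×2 + 16×3 + 11×4 + 16×5 + 14×6 + 18×7 = 439
n = Σf = 115
Mean = 439 / 115 = 3.8174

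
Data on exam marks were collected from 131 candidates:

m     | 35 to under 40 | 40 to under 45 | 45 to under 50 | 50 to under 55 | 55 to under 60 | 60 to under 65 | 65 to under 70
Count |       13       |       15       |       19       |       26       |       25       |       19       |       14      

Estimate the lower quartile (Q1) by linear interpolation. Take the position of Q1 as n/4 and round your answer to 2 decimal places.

Cumulative frequencies: 13, 28, 47, 73, 98, 117, 131
n = 131; position = n/4 = 32.75.
This falls in the class 45 to under 50: L = 45, F = 28, f = 19, h = 5.
Lower quartile ≈ 45 + ((32.75 − 28) / 19) × 5 = 46.2500

46.25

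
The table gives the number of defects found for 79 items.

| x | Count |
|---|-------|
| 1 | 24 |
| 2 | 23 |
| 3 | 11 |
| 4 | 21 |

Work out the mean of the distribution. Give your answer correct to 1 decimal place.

2.4

Values: 1, 2, 3, 4
Σfx = 24×1 + 23×2 + 11×3 + 21×4 = 187
n = Σf = 79
Mean = 187 / 79 = 2.3671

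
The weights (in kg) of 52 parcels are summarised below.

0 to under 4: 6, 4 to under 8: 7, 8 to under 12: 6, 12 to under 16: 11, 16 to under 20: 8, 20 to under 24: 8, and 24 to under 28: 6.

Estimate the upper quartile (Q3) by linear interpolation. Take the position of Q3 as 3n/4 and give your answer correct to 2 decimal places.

20.50

Cumulative frequencies: 6, 13, 19, 30, 38, 46, 52
n = 52; position = 3n/4 = 39.
This falls in the class 20 to under 24: L = 20, F = 38, f = 8, h = 4.
Upper quartile ≈ 20 + ((39 − 38) / 8) × 4 = 20.5000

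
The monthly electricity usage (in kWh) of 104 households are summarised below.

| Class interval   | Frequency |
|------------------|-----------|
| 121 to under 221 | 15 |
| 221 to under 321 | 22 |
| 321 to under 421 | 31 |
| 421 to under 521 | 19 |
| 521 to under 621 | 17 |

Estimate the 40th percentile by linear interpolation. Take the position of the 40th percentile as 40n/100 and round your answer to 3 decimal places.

335.839

Cumulative frequencies: 15, 37, 68, 87, 104
n = 104; position = 40n/100 = 41.6.
This falls in the class 321 to under 421: L = 321, F = 37, f = 31, h = 100.
40th percentile ≈ 321 + ((41.6 − 37) / 31) × 100 = 335.8387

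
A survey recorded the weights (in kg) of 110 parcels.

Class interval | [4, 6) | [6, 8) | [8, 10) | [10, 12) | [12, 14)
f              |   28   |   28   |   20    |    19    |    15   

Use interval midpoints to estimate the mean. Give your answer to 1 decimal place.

Midpoints: 5, 7, 9, 11, 13
Σfm = 28×5 + 28×7 + 20×9 + 19×11 + 15×13 = 920
n = Σf = 110
Mean = 920 / 110 = 8.3636

8.4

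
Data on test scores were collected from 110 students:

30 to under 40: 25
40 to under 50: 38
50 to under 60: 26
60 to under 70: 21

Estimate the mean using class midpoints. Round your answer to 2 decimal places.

48.91

Midpoints: 35, 45, 55, 65
Σfm = 25×35 + 38×45 + 26×55 + 21×65 = 5380
n = Σf = 110
Mean = 5380 / 110 = 48.9091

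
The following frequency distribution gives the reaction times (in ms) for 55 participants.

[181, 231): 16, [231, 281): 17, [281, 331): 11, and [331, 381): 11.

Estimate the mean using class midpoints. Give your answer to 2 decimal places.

Midpoints: 206, 256, 306, 356
Σfm = 16×206 + 17×256 + 11×306 + 11×356 = 14930
n = Σf = 55
Mean = 14930 / 55 = 271.4545

271.45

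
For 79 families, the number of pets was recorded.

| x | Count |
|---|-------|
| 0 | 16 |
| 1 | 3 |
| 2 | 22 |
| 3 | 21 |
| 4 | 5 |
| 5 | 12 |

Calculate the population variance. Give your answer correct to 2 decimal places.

Values: 0, 1, 2, 3, 4, 5
n = 79, Σfx = 190, mean = 2.4051
Σfx² = 660
Σf(x − x̄)² = Σfx² − (Σfx)²/n = 660 − 190²/79 = 203.0380
Population variance = 203.0380 / 79 = 2.5701

2.57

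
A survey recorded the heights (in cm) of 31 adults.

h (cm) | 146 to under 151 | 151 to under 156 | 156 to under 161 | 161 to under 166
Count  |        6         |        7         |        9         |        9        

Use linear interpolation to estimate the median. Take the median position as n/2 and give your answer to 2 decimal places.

157.39

Cumulative frequencies: 6, 13, 22, 31
n = 31; position = n/2 = 15.5.
This falls in the class 156 to under 161: L = 156, F = 13, f = 9, h = 5.
Median ≈ 156 + ((15.5 − 13) / 9) × 5 = 157.3889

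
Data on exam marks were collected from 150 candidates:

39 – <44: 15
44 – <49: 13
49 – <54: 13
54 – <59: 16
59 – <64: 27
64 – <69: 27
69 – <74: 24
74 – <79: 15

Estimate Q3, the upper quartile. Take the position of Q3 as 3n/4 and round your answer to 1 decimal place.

Cumulative frequencies: 15, 28, 41, 57, 84, 111, 135, 150
n = 150; position = 3n/4 = 112.5.
This falls in the class 69 – <74: L = 69, F = 111, f = 24, h = 5.
Upper quartile ≈ 69 + ((112.5 − 111) / 24) × 5 = 69.3125

69.3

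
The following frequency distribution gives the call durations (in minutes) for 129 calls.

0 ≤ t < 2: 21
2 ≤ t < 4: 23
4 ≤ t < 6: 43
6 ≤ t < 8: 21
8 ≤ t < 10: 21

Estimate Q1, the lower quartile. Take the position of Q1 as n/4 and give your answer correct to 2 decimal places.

2.98

Cumulative frequencies: 21, 44, 87, 108, 129
n = 129; position = n/4 = 32.25.
This falls in the class 2 ≤ t < 4: L = 2, F = 21, f = 23, h = 2.
Lower quartile ≈ 2 + ((32.25 − 21) / 23) × 2 = 2.9783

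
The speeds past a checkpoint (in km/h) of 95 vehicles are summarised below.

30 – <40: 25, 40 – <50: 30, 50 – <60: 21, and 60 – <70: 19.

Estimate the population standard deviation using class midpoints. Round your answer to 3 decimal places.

10.752

Midpoints: 35, 45, 55, 65
n = 95, Σfm = 4615, mean = 48.5789
Σfm² = 235175
Σf(m − x̄)² = Σfm² − (Σfm)²/n = 235175 − 4615²/95 = 10983.1579
Population variance = 10983.1579 / 95 = 115.6122
Standard deviation = √115.6122 = 10.7523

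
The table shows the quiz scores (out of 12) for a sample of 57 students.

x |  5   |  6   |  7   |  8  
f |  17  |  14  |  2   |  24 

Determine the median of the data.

Cumulative frequencies: 17, 31, 33, 57
n = 57, so the median is the value in position (n+1)/2 = 29.
Position 29 falls at value 6.

6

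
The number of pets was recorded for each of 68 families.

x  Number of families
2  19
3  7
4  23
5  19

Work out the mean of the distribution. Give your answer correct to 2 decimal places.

Values: 2, 3, 4, 5
Σfx = 19×2 + 7×3 + 23×4 + 19×5 = 246
n = Σf = 68
Mean = 246 / 68 = 3.6176

3.62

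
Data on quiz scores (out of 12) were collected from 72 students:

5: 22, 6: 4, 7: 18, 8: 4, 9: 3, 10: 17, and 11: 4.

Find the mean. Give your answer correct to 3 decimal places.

7.403

Values: 5, 6, 7, 8, 9, 10, 11
Σfx = 22×5 + 4×6 + 18×7 + 4×8 + 3×9 + 17×10 + 4×11 = 533
n = Σf = 72
Mean = 533 / 72 = 7.4028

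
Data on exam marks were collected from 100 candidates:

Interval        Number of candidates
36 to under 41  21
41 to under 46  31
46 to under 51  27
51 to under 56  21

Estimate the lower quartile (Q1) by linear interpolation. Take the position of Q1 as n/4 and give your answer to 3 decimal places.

Cumulative frequencies: 21, 52, 79, 100
n = 100; position = n/4 = 25.
This falls in the class 41 to under 46: L = 41, F = 21, f = 31, h = 5.
Lower quartile ≈ 41 + ((25 − 21) / 31) × 5 = 41.6452

41.645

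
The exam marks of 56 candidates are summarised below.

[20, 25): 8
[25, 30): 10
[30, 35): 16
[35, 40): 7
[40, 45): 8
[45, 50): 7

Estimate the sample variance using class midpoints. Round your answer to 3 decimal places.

Midpoints: 22.5, 27.5, 32.5, 37.5, 42.5, 47.5
n = 56, Σfm = 1910, mean = 34.1071
Σfm² = 68600
Σf(m − x̄)² = Σfm² − (Σfm)²/n = 68600 − 1910²/56 = 3455.3571
Sample variance = 3455.3571 / 55 = 62.8247

62.825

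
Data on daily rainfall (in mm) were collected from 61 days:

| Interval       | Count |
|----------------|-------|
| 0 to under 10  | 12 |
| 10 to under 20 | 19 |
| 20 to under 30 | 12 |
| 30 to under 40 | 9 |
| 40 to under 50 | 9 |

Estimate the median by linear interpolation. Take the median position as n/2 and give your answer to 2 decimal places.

Cumulative frequencies: 12, 31, 43, 52, 61
n = 61; position = n/2 = 30.5.
This falls in the class 10 to under 20: L = 10, F = 12, f = 19, h = 10.
Median ≈ 10 + ((30.5 − 12) / 19) × 10 = 19.7368

19.74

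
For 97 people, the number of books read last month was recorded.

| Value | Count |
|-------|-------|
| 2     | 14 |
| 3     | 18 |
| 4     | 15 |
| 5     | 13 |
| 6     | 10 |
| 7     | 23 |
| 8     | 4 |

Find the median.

5

Cumulative frequencies: 14, 32, 47, 60, 70, 93, 97
n = 97, so the median is the value in position (n+1)/2 = 49.
Position 49 falls at value 5.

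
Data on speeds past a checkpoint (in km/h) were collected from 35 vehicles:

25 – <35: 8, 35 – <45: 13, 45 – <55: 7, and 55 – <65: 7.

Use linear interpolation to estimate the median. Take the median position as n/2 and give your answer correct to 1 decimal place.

Cumulative frequencies: 8, 21, 28, 35
n = 35; position = n/2 = 17.5.
This falls in the class 35 – <45: L = 35, F = 8, f = 13, h = 10.
Median ≈ 35 + ((17.5 − 8) / 13) × 10 = 42.3077

42.3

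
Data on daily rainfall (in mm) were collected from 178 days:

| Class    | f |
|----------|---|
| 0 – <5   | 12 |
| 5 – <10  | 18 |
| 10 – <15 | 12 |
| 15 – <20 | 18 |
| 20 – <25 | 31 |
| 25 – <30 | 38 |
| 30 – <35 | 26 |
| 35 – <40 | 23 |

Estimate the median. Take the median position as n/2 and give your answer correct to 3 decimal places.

Cumulative frequencies: 12, 30, 42, 60, 91, 129, 155, 178
n = 178; position = n/2 = 89.
This falls in the class 20 – <25: L = 20, F = 60, f = 31, h = 5.
Median ≈ 20 + ((89 − 60) / 31) × 5 = 24.6774

24.677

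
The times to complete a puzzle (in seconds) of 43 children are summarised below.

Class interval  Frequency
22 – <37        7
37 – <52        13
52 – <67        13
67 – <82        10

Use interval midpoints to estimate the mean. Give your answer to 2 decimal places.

53.57

Midpoints: 29.5, 44.5, 59.5, 74.5
Σfm = 7×29.5 + 13×44.5 + 13×59.5 + 10×74.5 = 2303.5
n = Σf = 43
Mean = 2303.5 / 43 = 53.5698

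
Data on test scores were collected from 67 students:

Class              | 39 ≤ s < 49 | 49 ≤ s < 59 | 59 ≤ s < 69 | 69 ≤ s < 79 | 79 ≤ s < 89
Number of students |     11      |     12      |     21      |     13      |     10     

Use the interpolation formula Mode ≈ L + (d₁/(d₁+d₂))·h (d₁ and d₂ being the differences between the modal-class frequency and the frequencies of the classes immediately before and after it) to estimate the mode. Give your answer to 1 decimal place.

64.3

Modal class: 59 ≤ s < 69 (highest frequency 21).
d₁ = 21 − 12 = 9, d₂ = 21 − 13 = 8
Mode ≈ 59 + (9/(9+8)) × 10 = 59 + 5.2941 = 64.2941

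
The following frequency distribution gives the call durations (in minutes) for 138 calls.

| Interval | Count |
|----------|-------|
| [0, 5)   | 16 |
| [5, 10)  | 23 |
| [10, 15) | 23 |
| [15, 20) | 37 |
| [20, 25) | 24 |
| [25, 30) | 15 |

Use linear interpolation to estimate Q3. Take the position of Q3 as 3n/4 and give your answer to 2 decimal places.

Cumulative frequencies: 16, 39, 62, 99, 123, 138
n = 138; position = 3n/4 = 103.5.
This falls in the class [20, 25): L = 20, F = 99, f = 24, h = 5.
Upper quartile ≈ 20 + ((103.5 − 99) / 24) × 5 = 20.9375

20.94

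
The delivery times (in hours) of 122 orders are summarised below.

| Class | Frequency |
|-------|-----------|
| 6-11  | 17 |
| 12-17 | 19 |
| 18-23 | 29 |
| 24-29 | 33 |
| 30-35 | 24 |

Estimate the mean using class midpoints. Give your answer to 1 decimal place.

21.9

Midpoints: 8.5, 14.5, 20.5, 26.5, 32.5
Σfm = 17×8.5 + 19×14.5 + 29×20.5 + 33×26.5 + 24×32.5 = 2669
n = Σf = 122
Mean = 2669 / 122 = 21.8770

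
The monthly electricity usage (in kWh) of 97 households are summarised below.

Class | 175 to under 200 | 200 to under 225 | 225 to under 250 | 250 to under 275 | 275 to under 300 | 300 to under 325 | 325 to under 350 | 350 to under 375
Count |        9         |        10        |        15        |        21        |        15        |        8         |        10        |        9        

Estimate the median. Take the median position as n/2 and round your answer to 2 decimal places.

267.26

Cumulative frequencies: 9, 19, 34, 55, 70, 78, 88, 97
n = 97; position = n/2 = 48.5.
This falls in the class 250 to under 275: L = 250, F = 34, f = 21, h = 25.
Median ≈ 250 + ((48.5 − 34) / 21) × 25 = 267.2619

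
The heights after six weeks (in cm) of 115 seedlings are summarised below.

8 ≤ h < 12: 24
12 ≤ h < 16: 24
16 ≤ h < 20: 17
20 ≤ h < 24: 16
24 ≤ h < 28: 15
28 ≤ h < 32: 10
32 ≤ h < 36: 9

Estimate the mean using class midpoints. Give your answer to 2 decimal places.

Midpoints: 10, 14, 18, 22, 26, 30, 34
Σfm = 24×10 + 24×14 + 17×18 + 16×22 + 15×26 + 10×30 + 9×34 = 2230
n = Σf = 115
Mean = 2230 / 115 = 19.3913

19.39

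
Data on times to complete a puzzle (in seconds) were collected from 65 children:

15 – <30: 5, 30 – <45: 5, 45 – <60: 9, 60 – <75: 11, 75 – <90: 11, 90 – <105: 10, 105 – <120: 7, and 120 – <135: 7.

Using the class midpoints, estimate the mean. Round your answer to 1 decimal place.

78.1

Midpoints: 22.5, 37.5, 52.5, 67.5, 82.5, 97.5, 112.5, 127.5
Σfm = 5×22.5 + 5×37.5 + 9×52.5 + 11×67.5 + 11×82.5 + 10×97.5 + 7×112.5 + 7×127.5 = 5077.5
n = Σf = 65
Mean = 5077.5 / 65 = 78.1154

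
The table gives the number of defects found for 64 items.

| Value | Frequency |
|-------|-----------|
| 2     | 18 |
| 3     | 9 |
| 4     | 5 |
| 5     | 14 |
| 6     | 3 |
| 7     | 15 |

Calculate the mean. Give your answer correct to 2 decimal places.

Values: 2, 3, 4, 5, 6, 7
Σfx = 18×2 + 9×3 + 5×4 + 14×5 + 3×6 + 15×7 = 276
n = Σf = 64
Mean = 276 / 64 = 4.3125

4.31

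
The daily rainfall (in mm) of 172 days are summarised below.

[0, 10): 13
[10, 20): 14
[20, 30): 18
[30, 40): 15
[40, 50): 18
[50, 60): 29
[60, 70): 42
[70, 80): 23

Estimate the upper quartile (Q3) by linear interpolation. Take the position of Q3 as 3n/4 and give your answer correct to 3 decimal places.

65.238

Cumulative frequencies: 13, 27, 45, 60, 78, 107, 149, 172
n = 172; position = 3n/4 = 129.
This falls in the class [60, 70): L = 60, F = 107, f = 42, h = 10.
Upper quartile ≈ 60 + ((129 − 107) / 42) × 10 = 65.2381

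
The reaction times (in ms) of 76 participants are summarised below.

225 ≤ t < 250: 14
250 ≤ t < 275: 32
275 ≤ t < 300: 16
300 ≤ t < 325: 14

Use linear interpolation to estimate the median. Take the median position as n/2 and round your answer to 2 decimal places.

268.75

Cumulative frequencies: 14, 46, 62, 76
n = 76; position = n/2 = 38.
This falls in the class 250 ≤ t < 275: L = 250, F = 14, f = 32, h = 25.
Median ≈ 250 + ((38 − 14) / 32) × 25 = 268.7500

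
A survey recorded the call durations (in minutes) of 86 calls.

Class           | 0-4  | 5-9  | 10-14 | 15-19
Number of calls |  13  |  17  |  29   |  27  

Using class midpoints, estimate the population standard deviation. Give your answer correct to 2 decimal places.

Midpoints: 2, 7, 12, 17
n = 86, Σfm = 952, mean = 11.0698
Σfm² = 12864
Σf(m − x̄)² = Σfm² − (Σfm)²/n = 12864 − 952²/86 = 2325.5814
Population variance = 2325.5814 / 86 = 27.0416
Standard deviation = √27.0416 = 5.2002

5.20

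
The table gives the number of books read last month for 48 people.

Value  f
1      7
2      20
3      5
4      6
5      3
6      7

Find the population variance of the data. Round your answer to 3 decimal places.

Values: 1, 2, 3, 4, 5, 6
n = 48, Σfx = 143, mean = 2.9792
Σfx² = 555
Σf(x − x̄)² = Σfx² − (Σfx)²/n = 555 − 143²/48 = 128.9792
Population variance = 128.9792 / 48 = 2.6871

2.687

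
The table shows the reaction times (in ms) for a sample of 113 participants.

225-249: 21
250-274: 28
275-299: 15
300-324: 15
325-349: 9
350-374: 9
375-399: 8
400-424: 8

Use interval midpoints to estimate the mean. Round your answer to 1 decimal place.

Midpoints: 237, 262, 287, 312, 337, 362, 387, 412
Σfm = 21×237 + 28×262 + 15×287 + 15×312 + 9×337 + 9×362 + 8×387 + 8×412 = 33981
n = Σf = 113
Mean = 33981 / 113 = 300.7168

300.7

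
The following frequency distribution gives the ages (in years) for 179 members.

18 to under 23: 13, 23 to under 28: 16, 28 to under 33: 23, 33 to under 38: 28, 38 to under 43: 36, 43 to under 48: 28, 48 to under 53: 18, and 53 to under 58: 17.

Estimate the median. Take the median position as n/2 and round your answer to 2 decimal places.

39.32

Cumulative frequencies: 13, 29, 52, 80, 116, 144, 162, 179
n = 179; position = n/2 = 89.5.
This falls in the class 38 to under 43: L = 38, F = 80, f = 36, h = 5.
Median ≈ 38 + ((89.5 − 80) / 36) × 5 = 39.3194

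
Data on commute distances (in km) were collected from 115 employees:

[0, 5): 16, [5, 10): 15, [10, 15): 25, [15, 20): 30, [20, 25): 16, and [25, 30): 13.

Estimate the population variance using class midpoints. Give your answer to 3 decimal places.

Midpoints: 2.5, 7.5, 12.5, 17.5, 22.5, 27.5
n = 115, Σfm = 1707.5, mean = 14.8478
Σfm² = 31968.75
Σf(m − x̄)² = Σfm² − (Σfm)²/n = 31968.75 − 1707.5²/115 = 6616.0870
Population variance = 6616.0870 / 115 = 57.5312

57.531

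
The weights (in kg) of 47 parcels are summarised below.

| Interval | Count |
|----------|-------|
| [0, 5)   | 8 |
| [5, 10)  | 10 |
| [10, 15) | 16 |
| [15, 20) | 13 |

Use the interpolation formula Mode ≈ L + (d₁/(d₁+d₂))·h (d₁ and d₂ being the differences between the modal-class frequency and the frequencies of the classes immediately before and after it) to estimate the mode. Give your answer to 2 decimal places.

Modal class: [10, 15) (highest frequency 16).
d₁ = 16 − 10 = 6, d₂ = 16 − 13 = 3
Mode ≈ 10 + (6/(6+3)) × 5 = 10 + 3.3333 = 13.3333

13.33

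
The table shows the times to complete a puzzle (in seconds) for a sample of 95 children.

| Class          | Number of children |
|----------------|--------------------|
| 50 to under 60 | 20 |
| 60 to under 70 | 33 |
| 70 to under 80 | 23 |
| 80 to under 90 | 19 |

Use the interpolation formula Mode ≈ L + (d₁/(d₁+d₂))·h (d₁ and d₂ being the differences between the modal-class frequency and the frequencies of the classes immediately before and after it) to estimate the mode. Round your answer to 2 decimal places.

65.65

Modal class: 60 to under 70 (highest frequency 33).
d₁ = 33 − 20 = 13, d₂ = 33 − 23 = 10
Mode ≈ 60 + (13/(13+10)) × 10 = 60 + 5.6522 = 65.6522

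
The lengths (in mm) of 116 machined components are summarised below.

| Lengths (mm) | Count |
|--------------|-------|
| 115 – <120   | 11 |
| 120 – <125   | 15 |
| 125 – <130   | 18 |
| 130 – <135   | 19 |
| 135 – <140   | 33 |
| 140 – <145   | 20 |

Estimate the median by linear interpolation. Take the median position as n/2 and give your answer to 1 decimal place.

133.7

Cumulative frequencies: 11, 26, 44, 63, 96, 116
n = 116; position = n/2 = 58.
This falls in the class 130 – <135: L = 130, F = 44, f = 19, h = 5.
Median ≈ 130 + ((58 − 44) / 19) × 5 = 133.6842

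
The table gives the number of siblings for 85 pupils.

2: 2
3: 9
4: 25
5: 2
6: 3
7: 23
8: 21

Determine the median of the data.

Cumulative frequencies: 2, 11, 36, 38, 41, 64, 85
n = 85, so the median is the value in position (n+1)/2 = 43.
Position 43 falls at value 7.

7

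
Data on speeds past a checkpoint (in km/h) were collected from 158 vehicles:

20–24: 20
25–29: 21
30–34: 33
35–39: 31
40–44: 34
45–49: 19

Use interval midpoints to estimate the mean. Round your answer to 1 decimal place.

35.0

Midpoints: 22, 27, 32, 37, 42, 47
Σfm = 20×22 + 21×27 + 33×32 + 31×37 + 34×42 + 19×47 = 5531
n = Σf = 158
Mean = 5531 / 158 = 35.0063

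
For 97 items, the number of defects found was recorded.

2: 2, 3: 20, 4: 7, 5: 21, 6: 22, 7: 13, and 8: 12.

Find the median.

5

Cumulative frequencies: 2, 22, 29, 50, 72, 85, 97
n = 97, so the median is the value in position (n+1)/2 = 49.
Position 49 falls at value 5.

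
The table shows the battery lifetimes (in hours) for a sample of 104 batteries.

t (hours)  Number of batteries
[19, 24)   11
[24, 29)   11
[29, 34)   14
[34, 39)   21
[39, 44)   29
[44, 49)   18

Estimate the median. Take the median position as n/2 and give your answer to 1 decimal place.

Cumulative frequencies: 11, 22, 36, 57, 86, 104
n = 104; position = n/2 = 52.
This falls in the class [34, 39): L = 34, F = 36, f = 21, h = 5.
Median ≈ 34 + ((52 − 36) / 21) × 5 = 37.8095

37.8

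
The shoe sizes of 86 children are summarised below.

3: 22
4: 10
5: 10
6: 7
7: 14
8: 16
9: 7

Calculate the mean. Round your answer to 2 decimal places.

5.66

Values: 3, 4, 5, 6, 7, 8, 9
Σfx = 22×3 + 10×4 + 10×5 + 7×6 + 14×7 + 16×8 + 7×9 = 487
n = Σf = 86
Mean = 487 / 86 = 5.6628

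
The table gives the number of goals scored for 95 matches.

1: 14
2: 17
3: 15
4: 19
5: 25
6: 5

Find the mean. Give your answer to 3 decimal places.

Values: 1, 2, 3, 4, 5, 6
Σfx = 14×1 + 17×2 + 15×3 + 19×4 + 25×5 + 5×6 = 324
n = Σf = 95
Mean = 324 / 95 = 3.4105

3.411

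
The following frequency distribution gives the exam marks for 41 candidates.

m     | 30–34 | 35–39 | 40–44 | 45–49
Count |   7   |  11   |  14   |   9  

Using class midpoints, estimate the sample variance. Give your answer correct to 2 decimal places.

26.10

Midpoints: 32, 37, 42, 47
n = 41, Σfm = 1642, mean = 40.0488
Σfm² = 66804
Σf(m − x̄)² = Σfm² − (Σfm)²/n = 66804 − 1642²/41 = 1043.9024
Sample variance = 1043.9024 / 40 = 26.0976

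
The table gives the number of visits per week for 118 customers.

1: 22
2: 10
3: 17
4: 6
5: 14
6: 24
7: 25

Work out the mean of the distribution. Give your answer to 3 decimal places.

4.288

Values: 1, 2, 3, 4, 5, 6, 7
Σfx = 22×1 + 10×2 + 17×3 + 6×4 + 14×5 + 24×6 + 25×7 = 506
n = Σf = 118
Mean = 506 / 118 = 4.2881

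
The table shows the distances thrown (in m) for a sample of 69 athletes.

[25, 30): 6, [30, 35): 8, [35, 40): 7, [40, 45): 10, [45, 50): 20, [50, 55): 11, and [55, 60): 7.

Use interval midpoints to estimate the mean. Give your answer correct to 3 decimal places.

44.094

Midpoints: 27.5, 32.5, 37.5, 42.5, 47.5, 52.5, 57.5
Σfm = 6×27.5 + 8×32.5 + 7×37.5 + 10×42.5 + 20×47.5 + 11×52.5 + 7×57.5 = 3042.5
n = Σf = 69
Mean = 3042.5 / 69 = 44.0942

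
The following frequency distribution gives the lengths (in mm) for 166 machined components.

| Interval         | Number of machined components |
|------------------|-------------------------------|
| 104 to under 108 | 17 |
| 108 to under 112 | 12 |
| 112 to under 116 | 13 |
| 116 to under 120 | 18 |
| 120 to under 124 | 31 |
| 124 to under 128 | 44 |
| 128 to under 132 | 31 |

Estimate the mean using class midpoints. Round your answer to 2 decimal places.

120.99

Midpoints: 106, 110, 114, 118, 122, 126, 130
Σfm = 17×106 + 12×110 + 13×114 + 18×118 + 31×122 + 44×126 + 31×130 = 20084
n = Σf = 166
Mean = 20084 / 166 = 120.9880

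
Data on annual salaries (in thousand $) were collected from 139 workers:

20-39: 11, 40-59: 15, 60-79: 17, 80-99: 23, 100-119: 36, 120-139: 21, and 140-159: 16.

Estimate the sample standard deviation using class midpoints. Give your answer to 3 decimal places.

Midpoints: 29.5, 49.5, 69.5, 89.5, 109.5, 129.5, 149.5
n = 139, Σfm = 13360.5, mean = 96.1187
Σfm² = 1454104.75
Σf(m − x̄)² = Σfm² − (Σfm)²/n = 1454104.75 − 13360.5²/139 = 169910.7914
Sample variance = 169910.7914 / 138 = 1231.2376
Standard deviation = √1231.2376 = 35.0890

35.089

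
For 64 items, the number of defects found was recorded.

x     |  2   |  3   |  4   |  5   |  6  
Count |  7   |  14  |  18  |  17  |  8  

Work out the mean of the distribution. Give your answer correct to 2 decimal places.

4.08

Values: 2, 3, 4, 5, 6
Σfx = 7×2 + 14×3 + 18×4 + 17×5 + 8×6 = 261
n = Σf = 64
Mean = 261 / 64 = 4.0781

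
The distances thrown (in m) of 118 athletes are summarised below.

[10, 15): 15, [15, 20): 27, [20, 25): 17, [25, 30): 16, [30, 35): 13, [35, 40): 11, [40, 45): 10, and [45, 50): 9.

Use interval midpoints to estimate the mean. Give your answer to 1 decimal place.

26.9

Midpoints: 12.5, 17.5, 22.5, 27.5, 32.5, 37.5, 42.5, 47.5
Σfm = 15×12.5 + 27×17.5 + 17×22.5 + 16×27.5 + 13×32.5 + 11×37.5 + 10×42.5 + 9×47.5 = 3170
n = Σf = 118
Mean = 3170 / 118 = 26.8644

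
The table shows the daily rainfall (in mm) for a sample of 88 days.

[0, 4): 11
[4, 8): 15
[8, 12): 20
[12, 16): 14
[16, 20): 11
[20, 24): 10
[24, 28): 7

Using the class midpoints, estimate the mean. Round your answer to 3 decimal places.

Midpoints: 2, 6, 10, 14, 18, 22, 26
Σfm = 11×2 + 15×6 + 20×10 + 14×14 + 11×18 + 10×22 + 7×26 = 1108
n = Σf = 88
Mean = 1108 / 88 = 12.5909

12.591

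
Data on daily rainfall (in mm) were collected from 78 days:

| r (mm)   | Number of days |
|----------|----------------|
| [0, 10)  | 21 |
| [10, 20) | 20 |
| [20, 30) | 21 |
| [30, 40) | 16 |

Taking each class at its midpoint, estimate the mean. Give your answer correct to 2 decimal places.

19.10

Midpoints: 5, 15, 25, 35
Σfm = 21×5 + 20×15 + 21×25 + 16×35 = 1490
n = Σf = 78
Mean = 1490 / 78 = 19.1026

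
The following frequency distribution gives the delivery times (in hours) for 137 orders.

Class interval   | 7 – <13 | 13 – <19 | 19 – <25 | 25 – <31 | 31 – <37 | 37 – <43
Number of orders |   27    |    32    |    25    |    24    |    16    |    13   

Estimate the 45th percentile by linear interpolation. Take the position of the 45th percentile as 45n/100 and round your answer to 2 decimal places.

Cumulative frequencies: 27, 59, 84, 108, 124, 137
n = 137; position = 45n/100 = 61.65.
This falls in the class 19 – <25: L = 19, F = 59, f = 25, h = 6.
45th percentile ≈ 19 + ((61.65 − 59) / 25) × 6 = 19.6360

19.64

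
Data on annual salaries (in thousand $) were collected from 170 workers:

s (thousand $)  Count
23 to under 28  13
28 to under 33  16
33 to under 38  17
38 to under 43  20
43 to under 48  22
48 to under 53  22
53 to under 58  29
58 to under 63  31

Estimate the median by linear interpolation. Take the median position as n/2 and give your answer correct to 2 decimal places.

Cumulative frequencies: 13, 29, 46, 66, 88, 110, 139, 170
n = 170; position = n/2 = 85.
This falls in the class 43 to under 48: L = 43, F = 66, f = 22, h = 5.
Median ≈ 43 + ((85 − 66) / 22) × 5 = 47.3182

47.32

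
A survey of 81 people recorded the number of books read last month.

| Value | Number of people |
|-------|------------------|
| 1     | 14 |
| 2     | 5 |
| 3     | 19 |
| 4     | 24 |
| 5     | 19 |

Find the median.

Cumulative frequencies: 14, 19, 38, 62, 81
n = 81, so the median is the value in position (n+1)/2 = 41.
Position 41 falls at value 4.

4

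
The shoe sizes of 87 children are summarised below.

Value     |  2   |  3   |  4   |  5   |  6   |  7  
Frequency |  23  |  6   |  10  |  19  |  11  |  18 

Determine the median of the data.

Cumulative frequencies: 23, 29, 39, 58, 69, 87
n = 87, so the median is the value in position (n+1)/2 = 44.
Position 44 falls at value 5.

5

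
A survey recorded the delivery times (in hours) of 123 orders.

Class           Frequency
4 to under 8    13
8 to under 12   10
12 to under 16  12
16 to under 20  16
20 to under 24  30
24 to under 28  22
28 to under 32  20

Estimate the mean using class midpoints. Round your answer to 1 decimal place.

Midpoints: 6, 10, 14, 18, 22, 26, 30
Σfm = 13×6 + 10×10 + 12×14 + 16×18 + 30×22 + 22×26 + 20×30 = 2466
n = Σf = 123
Mean = 2466 / 123 = 20.0488

20.0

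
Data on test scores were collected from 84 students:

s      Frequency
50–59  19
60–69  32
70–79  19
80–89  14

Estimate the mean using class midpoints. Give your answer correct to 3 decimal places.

67.833

Midpoints: 54.5, 64.5, 74.5, 84.5
Σfm = 19×54.5 + 32×64.5 + 19×74.5 + 14×84.5 = 5698
n = Σf = 84
Mean = 5698 / 84 = 67.8333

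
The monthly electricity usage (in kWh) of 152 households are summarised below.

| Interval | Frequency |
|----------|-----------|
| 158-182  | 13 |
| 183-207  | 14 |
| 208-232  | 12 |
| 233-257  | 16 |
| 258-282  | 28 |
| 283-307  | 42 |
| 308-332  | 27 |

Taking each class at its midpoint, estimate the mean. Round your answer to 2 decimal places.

263.75

Midpoints: 170, 195, 220, 245, 270, 295, 320
Σfm = 13×170 + 14×195 + 12×220 + 16×245 + 28×270 + 42×295 + 27×320 = 40090
n = Σf = 152
Mean = 40090 / 152 = 263.7500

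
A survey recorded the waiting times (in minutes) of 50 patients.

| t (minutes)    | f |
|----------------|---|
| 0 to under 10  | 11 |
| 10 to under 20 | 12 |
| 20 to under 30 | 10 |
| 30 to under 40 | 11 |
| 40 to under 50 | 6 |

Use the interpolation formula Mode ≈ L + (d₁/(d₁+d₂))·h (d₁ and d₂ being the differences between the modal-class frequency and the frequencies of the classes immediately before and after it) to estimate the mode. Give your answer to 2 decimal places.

Modal class: 10 to under 20 (highest frequency 12).
d₁ = 12 − 11 = 1, d₂ = 12 − 10 = 2
Mode ≈ 10 + (1/(1+2)) × 10 = 10 + 3.3333 = 13.3333

13.33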